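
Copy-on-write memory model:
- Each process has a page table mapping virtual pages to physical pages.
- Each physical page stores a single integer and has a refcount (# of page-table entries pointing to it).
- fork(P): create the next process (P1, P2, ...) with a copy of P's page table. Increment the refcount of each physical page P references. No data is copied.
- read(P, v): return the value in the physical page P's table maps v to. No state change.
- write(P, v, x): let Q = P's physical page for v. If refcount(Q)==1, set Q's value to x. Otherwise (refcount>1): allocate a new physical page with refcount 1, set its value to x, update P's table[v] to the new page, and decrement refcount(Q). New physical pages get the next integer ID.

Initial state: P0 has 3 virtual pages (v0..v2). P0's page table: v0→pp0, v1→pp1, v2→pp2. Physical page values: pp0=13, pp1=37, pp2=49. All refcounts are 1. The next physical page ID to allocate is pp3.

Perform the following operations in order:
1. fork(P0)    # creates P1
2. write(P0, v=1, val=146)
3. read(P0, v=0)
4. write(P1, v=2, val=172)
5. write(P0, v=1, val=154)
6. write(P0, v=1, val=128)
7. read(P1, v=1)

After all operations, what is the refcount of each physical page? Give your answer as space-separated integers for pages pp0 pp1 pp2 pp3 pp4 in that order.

Answer: 2 1 1 1 1

Derivation:
Op 1: fork(P0) -> P1. 3 ppages; refcounts: pp0:2 pp1:2 pp2:2
Op 2: write(P0, v1, 146). refcount(pp1)=2>1 -> COPY to pp3. 4 ppages; refcounts: pp0:2 pp1:1 pp2:2 pp3:1
Op 3: read(P0, v0) -> 13. No state change.
Op 4: write(P1, v2, 172). refcount(pp2)=2>1 -> COPY to pp4. 5 ppages; refcounts: pp0:2 pp1:1 pp2:1 pp3:1 pp4:1
Op 5: write(P0, v1, 154). refcount(pp3)=1 -> write in place. 5 ppages; refcounts: pp0:2 pp1:1 pp2:1 pp3:1 pp4:1
Op 6: write(P0, v1, 128). refcount(pp3)=1 -> write in place. 5 ppages; refcounts: pp0:2 pp1:1 pp2:1 pp3:1 pp4:1
Op 7: read(P1, v1) -> 37. No state change.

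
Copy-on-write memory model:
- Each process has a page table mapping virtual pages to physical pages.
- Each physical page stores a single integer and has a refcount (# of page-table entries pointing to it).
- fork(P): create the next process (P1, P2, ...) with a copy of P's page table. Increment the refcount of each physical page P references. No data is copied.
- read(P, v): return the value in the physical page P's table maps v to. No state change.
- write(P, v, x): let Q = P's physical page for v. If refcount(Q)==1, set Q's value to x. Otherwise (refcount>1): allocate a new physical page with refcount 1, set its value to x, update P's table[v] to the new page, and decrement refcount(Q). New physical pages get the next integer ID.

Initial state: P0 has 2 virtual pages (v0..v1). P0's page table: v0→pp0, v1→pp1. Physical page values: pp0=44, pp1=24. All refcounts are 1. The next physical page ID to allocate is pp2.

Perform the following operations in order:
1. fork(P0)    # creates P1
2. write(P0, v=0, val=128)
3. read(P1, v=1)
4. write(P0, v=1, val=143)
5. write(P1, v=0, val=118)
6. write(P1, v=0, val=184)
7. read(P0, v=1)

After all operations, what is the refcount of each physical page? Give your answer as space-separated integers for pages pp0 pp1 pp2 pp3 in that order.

Op 1: fork(P0) -> P1. 2 ppages; refcounts: pp0:2 pp1:2
Op 2: write(P0, v0, 128). refcount(pp0)=2>1 -> COPY to pp2. 3 ppages; refcounts: pp0:1 pp1:2 pp2:1
Op 3: read(P1, v1) -> 24. No state change.
Op 4: write(P0, v1, 143). refcount(pp1)=2>1 -> COPY to pp3. 4 ppages; refcounts: pp0:1 pp1:1 pp2:1 pp3:1
Op 5: write(P1, v0, 118). refcount(pp0)=1 -> write in place. 4 ppages; refcounts: pp0:1 pp1:1 pp2:1 pp3:1
Op 6: write(P1, v0, 184). refcount(pp0)=1 -> write in place. 4 ppages; refcounts: pp0:1 pp1:1 pp2:1 pp3:1
Op 7: read(P0, v1) -> 143. No state change.

Answer: 1 1 1 1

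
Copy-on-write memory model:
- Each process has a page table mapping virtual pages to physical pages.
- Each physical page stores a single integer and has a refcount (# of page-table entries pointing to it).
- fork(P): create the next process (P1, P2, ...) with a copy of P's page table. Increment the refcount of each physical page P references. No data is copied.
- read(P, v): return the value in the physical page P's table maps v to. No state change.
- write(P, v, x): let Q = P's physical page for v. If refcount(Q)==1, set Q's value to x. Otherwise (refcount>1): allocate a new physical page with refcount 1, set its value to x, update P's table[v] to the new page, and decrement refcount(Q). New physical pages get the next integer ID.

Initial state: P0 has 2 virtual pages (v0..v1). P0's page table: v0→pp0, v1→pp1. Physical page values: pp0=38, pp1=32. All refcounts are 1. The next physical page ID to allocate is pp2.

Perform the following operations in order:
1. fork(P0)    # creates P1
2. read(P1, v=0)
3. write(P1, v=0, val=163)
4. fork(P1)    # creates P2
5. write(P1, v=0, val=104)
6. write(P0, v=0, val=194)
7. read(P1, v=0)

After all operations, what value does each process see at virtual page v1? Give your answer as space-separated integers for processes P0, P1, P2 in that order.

Answer: 32 32 32

Derivation:
Op 1: fork(P0) -> P1. 2 ppages; refcounts: pp0:2 pp1:2
Op 2: read(P1, v0) -> 38. No state change.
Op 3: write(P1, v0, 163). refcount(pp0)=2>1 -> COPY to pp2. 3 ppages; refcounts: pp0:1 pp1:2 pp2:1
Op 4: fork(P1) -> P2. 3 ppages; refcounts: pp0:1 pp1:3 pp2:2
Op 5: write(P1, v0, 104). refcount(pp2)=2>1 -> COPY to pp3. 4 ppages; refcounts: pp0:1 pp1:3 pp2:1 pp3:1
Op 6: write(P0, v0, 194). refcount(pp0)=1 -> write in place. 4 ppages; refcounts: pp0:1 pp1:3 pp2:1 pp3:1
Op 7: read(P1, v0) -> 104. No state change.
P0: v1 -> pp1 = 32
P1: v1 -> pp1 = 32
P2: v1 -> pp1 = 32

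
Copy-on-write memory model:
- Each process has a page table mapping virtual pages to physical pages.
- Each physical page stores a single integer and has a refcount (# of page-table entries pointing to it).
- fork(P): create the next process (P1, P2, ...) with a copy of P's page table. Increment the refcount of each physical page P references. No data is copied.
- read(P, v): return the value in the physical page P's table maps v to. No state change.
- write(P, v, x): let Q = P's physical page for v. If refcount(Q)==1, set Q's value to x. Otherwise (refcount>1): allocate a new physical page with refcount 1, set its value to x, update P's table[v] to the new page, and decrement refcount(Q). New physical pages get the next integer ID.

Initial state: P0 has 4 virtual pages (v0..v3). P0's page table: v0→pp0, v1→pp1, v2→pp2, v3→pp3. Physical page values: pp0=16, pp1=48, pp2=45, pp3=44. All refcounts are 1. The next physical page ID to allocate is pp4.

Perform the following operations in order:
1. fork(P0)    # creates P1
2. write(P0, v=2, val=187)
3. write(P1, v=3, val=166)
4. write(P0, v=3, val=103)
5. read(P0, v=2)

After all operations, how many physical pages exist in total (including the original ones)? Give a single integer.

Answer: 6

Derivation:
Op 1: fork(P0) -> P1. 4 ppages; refcounts: pp0:2 pp1:2 pp2:2 pp3:2
Op 2: write(P0, v2, 187). refcount(pp2)=2>1 -> COPY to pp4. 5 ppages; refcounts: pp0:2 pp1:2 pp2:1 pp3:2 pp4:1
Op 3: write(P1, v3, 166). refcount(pp3)=2>1 -> COPY to pp5. 6 ppages; refcounts: pp0:2 pp1:2 pp2:1 pp3:1 pp4:1 pp5:1
Op 4: write(P0, v3, 103). refcount(pp3)=1 -> write in place. 6 ppages; refcounts: pp0:2 pp1:2 pp2:1 pp3:1 pp4:1 pp5:1
Op 5: read(P0, v2) -> 187. No state change.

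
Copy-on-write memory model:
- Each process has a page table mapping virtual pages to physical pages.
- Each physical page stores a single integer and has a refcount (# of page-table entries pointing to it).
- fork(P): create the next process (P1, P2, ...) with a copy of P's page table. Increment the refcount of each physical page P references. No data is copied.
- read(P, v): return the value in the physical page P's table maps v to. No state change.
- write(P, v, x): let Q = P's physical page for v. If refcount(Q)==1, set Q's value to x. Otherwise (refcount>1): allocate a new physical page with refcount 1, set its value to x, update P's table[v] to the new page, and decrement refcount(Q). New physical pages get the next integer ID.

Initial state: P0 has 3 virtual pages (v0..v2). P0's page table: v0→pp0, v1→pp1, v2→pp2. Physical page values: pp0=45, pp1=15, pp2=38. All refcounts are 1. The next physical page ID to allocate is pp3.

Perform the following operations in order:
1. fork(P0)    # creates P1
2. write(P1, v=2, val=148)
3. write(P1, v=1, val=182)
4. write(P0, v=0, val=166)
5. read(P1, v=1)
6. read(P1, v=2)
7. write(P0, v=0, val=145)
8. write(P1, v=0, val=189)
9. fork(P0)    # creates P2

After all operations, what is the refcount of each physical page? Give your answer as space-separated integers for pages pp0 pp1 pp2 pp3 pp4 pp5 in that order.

Op 1: fork(P0) -> P1. 3 ppages; refcounts: pp0:2 pp1:2 pp2:2
Op 2: write(P1, v2, 148). refcount(pp2)=2>1 -> COPY to pp3. 4 ppages; refcounts: pp0:2 pp1:2 pp2:1 pp3:1
Op 3: write(P1, v1, 182). refcount(pp1)=2>1 -> COPY to pp4. 5 ppages; refcounts: pp0:2 pp1:1 pp2:1 pp3:1 pp4:1
Op 4: write(P0, v0, 166). refcount(pp0)=2>1 -> COPY to pp5. 6 ppages; refcounts: pp0:1 pp1:1 pp2:1 pp3:1 pp4:1 pp5:1
Op 5: read(P1, v1) -> 182. No state change.
Op 6: read(P1, v2) -> 148. No state change.
Op 7: write(P0, v0, 145). refcount(pp5)=1 -> write in place. 6 ppages; refcounts: pp0:1 pp1:1 pp2:1 pp3:1 pp4:1 pp5:1
Op 8: write(P1, v0, 189). refcount(pp0)=1 -> write in place. 6 ppages; refcounts: pp0:1 pp1:1 pp2:1 pp3:1 pp4:1 pp5:1
Op 9: fork(P0) -> P2. 6 ppages; refcounts: pp0:1 pp1:2 pp2:2 pp3:1 pp4:1 pp5:2

Answer: 1 2 2 1 1 2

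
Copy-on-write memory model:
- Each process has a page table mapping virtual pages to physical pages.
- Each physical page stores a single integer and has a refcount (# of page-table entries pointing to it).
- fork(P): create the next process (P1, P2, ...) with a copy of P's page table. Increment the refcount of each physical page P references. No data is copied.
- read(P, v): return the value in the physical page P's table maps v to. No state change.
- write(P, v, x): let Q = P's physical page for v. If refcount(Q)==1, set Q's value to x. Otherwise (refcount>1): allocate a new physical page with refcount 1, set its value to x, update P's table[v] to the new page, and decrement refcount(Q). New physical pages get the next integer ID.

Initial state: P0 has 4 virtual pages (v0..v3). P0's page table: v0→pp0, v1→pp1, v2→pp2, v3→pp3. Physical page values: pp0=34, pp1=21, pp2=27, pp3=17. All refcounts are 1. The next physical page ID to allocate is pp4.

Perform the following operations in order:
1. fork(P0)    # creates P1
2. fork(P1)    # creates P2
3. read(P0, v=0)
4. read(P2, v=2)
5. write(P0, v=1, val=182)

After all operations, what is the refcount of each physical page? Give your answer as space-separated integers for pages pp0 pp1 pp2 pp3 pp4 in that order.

Answer: 3 2 3 3 1

Derivation:
Op 1: fork(P0) -> P1. 4 ppages; refcounts: pp0:2 pp1:2 pp2:2 pp3:2
Op 2: fork(P1) -> P2. 4 ppages; refcounts: pp0:3 pp1:3 pp2:3 pp3:3
Op 3: read(P0, v0) -> 34. No state change.
Op 4: read(P2, v2) -> 27. No state change.
Op 5: write(P0, v1, 182). refcount(pp1)=3>1 -> COPY to pp4. 5 ppages; refcounts: pp0:3 pp1:2 pp2:3 pp3:3 pp4:1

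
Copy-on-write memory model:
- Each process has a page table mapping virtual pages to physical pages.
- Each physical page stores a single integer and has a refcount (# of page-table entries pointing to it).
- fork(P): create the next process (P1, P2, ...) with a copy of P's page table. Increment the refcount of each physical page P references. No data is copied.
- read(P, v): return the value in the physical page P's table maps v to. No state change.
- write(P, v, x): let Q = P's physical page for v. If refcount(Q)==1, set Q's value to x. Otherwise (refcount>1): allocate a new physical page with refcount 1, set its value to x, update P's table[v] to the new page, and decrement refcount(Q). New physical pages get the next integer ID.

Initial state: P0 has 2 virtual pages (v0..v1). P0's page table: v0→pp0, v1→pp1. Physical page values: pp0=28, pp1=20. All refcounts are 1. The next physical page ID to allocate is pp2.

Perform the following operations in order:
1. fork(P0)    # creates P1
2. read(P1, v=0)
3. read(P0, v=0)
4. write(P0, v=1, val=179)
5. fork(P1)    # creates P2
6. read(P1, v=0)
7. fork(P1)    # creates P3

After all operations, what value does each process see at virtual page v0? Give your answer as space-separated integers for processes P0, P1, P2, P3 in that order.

Answer: 28 28 28 28

Derivation:
Op 1: fork(P0) -> P1. 2 ppages; refcounts: pp0:2 pp1:2
Op 2: read(P1, v0) -> 28. No state change.
Op 3: read(P0, v0) -> 28. No state change.
Op 4: write(P0, v1, 179). refcount(pp1)=2>1 -> COPY to pp2. 3 ppages; refcounts: pp0:2 pp1:1 pp2:1
Op 5: fork(P1) -> P2. 3 ppages; refcounts: pp0:3 pp1:2 pp2:1
Op 6: read(P1, v0) -> 28. No state change.
Op 7: fork(P1) -> P3. 3 ppages; refcounts: pp0:4 pp1:3 pp2:1
P0: v0 -> pp0 = 28
P1: v0 -> pp0 = 28
P2: v0 -> pp0 = 28
P3: v0 -> pp0 = 28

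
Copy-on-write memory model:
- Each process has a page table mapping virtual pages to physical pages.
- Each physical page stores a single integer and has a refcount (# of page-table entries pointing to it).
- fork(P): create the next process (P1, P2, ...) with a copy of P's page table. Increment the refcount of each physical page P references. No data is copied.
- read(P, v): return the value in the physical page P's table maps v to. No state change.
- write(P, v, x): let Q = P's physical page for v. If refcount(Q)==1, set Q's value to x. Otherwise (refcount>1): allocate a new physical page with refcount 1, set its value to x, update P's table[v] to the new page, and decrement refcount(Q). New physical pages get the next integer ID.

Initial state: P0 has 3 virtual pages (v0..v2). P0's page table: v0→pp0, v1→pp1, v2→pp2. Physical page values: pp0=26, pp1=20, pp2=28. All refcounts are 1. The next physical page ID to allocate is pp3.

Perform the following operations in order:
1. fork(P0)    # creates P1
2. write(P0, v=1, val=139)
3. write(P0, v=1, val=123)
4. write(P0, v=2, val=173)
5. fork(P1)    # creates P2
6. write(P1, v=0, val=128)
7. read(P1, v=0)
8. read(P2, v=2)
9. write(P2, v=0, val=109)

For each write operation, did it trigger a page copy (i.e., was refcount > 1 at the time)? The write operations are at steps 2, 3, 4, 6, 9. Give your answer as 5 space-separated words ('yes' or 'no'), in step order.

Op 1: fork(P0) -> P1. 3 ppages; refcounts: pp0:2 pp1:2 pp2:2
Op 2: write(P0, v1, 139). refcount(pp1)=2>1 -> COPY to pp3. 4 ppages; refcounts: pp0:2 pp1:1 pp2:2 pp3:1
Op 3: write(P0, v1, 123). refcount(pp3)=1 -> write in place. 4 ppages; refcounts: pp0:2 pp1:1 pp2:2 pp3:1
Op 4: write(P0, v2, 173). refcount(pp2)=2>1 -> COPY to pp4. 5 ppages; refcounts: pp0:2 pp1:1 pp2:1 pp3:1 pp4:1
Op 5: fork(P1) -> P2. 5 ppages; refcounts: pp0:3 pp1:2 pp2:2 pp3:1 pp4:1
Op 6: write(P1, v0, 128). refcount(pp0)=3>1 -> COPY to pp5. 6 ppages; refcounts: pp0:2 pp1:2 pp2:2 pp3:1 pp4:1 pp5:1
Op 7: read(P1, v0) -> 128. No state change.
Op 8: read(P2, v2) -> 28. No state change.
Op 9: write(P2, v0, 109). refcount(pp0)=2>1 -> COPY to pp6. 7 ppages; refcounts: pp0:1 pp1:2 pp2:2 pp3:1 pp4:1 pp5:1 pp6:1

yes no yes yes yes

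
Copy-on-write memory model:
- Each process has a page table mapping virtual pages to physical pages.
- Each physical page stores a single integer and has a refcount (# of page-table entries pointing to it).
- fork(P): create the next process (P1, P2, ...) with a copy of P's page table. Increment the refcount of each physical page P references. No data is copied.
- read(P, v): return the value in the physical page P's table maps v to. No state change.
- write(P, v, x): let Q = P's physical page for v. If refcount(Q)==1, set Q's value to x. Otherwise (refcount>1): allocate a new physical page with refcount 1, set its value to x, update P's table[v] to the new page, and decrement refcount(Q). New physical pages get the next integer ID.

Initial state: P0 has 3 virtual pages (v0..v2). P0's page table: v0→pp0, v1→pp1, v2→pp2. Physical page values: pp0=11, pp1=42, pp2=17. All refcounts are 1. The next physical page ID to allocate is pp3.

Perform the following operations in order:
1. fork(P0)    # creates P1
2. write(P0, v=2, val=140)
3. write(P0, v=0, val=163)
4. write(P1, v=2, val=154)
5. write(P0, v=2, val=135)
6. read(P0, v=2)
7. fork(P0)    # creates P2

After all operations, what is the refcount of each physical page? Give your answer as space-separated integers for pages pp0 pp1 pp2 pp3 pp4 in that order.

Answer: 1 3 1 2 2

Derivation:
Op 1: fork(P0) -> P1. 3 ppages; refcounts: pp0:2 pp1:2 pp2:2
Op 2: write(P0, v2, 140). refcount(pp2)=2>1 -> COPY to pp3. 4 ppages; refcounts: pp0:2 pp1:2 pp2:1 pp3:1
Op 3: write(P0, v0, 163). refcount(pp0)=2>1 -> COPY to pp4. 5 ppages; refcounts: pp0:1 pp1:2 pp2:1 pp3:1 pp4:1
Op 4: write(P1, v2, 154). refcount(pp2)=1 -> write in place. 5 ppages; refcounts: pp0:1 pp1:2 pp2:1 pp3:1 pp4:1
Op 5: write(P0, v2, 135). refcount(pp3)=1 -> write in place. 5 ppages; refcounts: pp0:1 pp1:2 pp2:1 pp3:1 pp4:1
Op 6: read(P0, v2) -> 135. No state change.
Op 7: fork(P0) -> P2. 5 ppages; refcounts: pp0:1 pp1:3 pp2:1 pp3:2 pp4:2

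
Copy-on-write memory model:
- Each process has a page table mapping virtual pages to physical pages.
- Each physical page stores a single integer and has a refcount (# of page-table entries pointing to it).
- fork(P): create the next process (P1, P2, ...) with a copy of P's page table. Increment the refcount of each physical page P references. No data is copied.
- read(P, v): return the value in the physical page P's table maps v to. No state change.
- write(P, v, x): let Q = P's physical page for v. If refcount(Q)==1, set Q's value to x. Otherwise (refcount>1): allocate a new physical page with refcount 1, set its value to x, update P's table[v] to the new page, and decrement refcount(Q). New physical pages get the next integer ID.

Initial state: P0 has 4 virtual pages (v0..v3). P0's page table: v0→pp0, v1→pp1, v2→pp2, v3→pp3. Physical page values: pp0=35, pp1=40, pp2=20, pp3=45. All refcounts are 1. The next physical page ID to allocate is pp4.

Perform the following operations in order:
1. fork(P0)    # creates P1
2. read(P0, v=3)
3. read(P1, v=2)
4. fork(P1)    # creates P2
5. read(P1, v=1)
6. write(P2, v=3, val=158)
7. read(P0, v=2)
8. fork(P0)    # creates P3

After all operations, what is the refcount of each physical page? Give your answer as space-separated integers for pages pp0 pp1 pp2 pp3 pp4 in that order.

Answer: 4 4 4 3 1

Derivation:
Op 1: fork(P0) -> P1. 4 ppages; refcounts: pp0:2 pp1:2 pp2:2 pp3:2
Op 2: read(P0, v3) -> 45. No state change.
Op 3: read(P1, v2) -> 20. No state change.
Op 4: fork(P1) -> P2. 4 ppages; refcounts: pp0:3 pp1:3 pp2:3 pp3:3
Op 5: read(P1, v1) -> 40. No state change.
Op 6: write(P2, v3, 158). refcount(pp3)=3>1 -> COPY to pp4. 5 ppages; refcounts: pp0:3 pp1:3 pp2:3 pp3:2 pp4:1
Op 7: read(P0, v2) -> 20. No state change.
Op 8: fork(P0) -> P3. 5 ppages; refcounts: pp0:4 pp1:4 pp2:4 pp3:3 pp4:1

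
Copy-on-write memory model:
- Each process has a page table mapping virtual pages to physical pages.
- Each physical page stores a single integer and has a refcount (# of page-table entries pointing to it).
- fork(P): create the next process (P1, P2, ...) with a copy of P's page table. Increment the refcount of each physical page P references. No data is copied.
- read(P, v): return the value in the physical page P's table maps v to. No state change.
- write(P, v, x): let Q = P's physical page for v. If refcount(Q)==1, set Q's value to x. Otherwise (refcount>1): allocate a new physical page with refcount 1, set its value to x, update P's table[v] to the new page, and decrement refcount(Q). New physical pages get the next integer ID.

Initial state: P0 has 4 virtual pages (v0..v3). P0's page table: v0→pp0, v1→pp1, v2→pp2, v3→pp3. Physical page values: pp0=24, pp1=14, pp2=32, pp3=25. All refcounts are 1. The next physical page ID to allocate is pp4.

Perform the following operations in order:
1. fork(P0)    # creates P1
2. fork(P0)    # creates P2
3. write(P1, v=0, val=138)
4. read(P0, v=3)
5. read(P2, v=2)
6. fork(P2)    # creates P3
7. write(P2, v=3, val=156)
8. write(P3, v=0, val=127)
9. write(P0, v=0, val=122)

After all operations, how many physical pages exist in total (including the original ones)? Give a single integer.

Answer: 8

Derivation:
Op 1: fork(P0) -> P1. 4 ppages; refcounts: pp0:2 pp1:2 pp2:2 pp3:2
Op 2: fork(P0) -> P2. 4 ppages; refcounts: pp0:3 pp1:3 pp2:3 pp3:3
Op 3: write(P1, v0, 138). refcount(pp0)=3>1 -> COPY to pp4. 5 ppages; refcounts: pp0:2 pp1:3 pp2:3 pp3:3 pp4:1
Op 4: read(P0, v3) -> 25. No state change.
Op 5: read(P2, v2) -> 32. No state change.
Op 6: fork(P2) -> P3. 5 ppages; refcounts: pp0:3 pp1:4 pp2:4 pp3:4 pp4:1
Op 7: write(P2, v3, 156). refcount(pp3)=4>1 -> COPY to pp5. 6 ppages; refcounts: pp0:3 pp1:4 pp2:4 pp3:3 pp4:1 pp5:1
Op 8: write(P3, v0, 127). refcount(pp0)=3>1 -> COPY to pp6. 7 ppages; refcounts: pp0:2 pp1:4 pp2:4 pp3:3 pp4:1 pp5:1 pp6:1
Op 9: write(P0, v0, 122). refcount(pp0)=2>1 -> COPY to pp7. 8 ppages; refcounts: pp0:1 pp1:4 pp2:4 pp3:3 pp4:1 pp5:1 pp6:1 pp7:1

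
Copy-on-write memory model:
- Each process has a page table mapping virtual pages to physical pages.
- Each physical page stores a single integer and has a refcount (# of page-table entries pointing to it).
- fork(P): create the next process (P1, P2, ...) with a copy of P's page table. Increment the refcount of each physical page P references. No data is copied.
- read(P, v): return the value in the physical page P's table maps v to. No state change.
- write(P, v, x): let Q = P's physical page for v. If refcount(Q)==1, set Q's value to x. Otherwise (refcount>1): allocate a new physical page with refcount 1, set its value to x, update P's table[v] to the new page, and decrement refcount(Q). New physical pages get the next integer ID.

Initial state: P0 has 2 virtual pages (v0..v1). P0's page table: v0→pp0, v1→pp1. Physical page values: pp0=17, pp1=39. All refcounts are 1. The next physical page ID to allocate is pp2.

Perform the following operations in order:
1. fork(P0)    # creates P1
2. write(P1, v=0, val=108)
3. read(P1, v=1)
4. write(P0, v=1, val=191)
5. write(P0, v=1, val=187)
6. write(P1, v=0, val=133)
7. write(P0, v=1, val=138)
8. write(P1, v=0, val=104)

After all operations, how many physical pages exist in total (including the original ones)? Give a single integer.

Answer: 4

Derivation:
Op 1: fork(P0) -> P1. 2 ppages; refcounts: pp0:2 pp1:2
Op 2: write(P1, v0, 108). refcount(pp0)=2>1 -> COPY to pp2. 3 ppages; refcounts: pp0:1 pp1:2 pp2:1
Op 3: read(P1, v1) -> 39. No state change.
Op 4: write(P0, v1, 191). refcount(pp1)=2>1 -> COPY to pp3. 4 ppages; refcounts: pp0:1 pp1:1 pp2:1 pp3:1
Op 5: write(P0, v1, 187). refcount(pp3)=1 -> write in place. 4 ppages; refcounts: pp0:1 pp1:1 pp2:1 pp3:1
Op 6: write(P1, v0, 133). refcount(pp2)=1 -> write in place. 4 ppages; refcounts: pp0:1 pp1:1 pp2:1 pp3:1
Op 7: write(P0, v1, 138). refcount(pp3)=1 -> write in place. 4 ppages; refcounts: pp0:1 pp1:1 pp2:1 pp3:1
Op 8: write(P1, v0, 104). refcount(pp2)=1 -> write in place. 4 ppages; refcounts: pp0:1 pp1:1 pp2:1 pp3:1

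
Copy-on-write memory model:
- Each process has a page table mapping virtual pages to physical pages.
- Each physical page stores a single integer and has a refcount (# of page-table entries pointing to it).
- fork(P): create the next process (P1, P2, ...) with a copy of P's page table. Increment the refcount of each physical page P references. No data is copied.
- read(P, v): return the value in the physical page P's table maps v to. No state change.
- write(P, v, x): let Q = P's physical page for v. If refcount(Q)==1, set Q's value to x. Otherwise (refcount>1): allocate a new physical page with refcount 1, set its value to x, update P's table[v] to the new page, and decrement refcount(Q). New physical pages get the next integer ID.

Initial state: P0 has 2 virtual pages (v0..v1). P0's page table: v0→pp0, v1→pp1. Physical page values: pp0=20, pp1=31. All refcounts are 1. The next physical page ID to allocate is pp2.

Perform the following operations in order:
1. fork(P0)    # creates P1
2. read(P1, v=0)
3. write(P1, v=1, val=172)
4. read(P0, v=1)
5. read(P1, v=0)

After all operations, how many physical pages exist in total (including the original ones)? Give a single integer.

Op 1: fork(P0) -> P1. 2 ppages; refcounts: pp0:2 pp1:2
Op 2: read(P1, v0) -> 20. No state change.
Op 3: write(P1, v1, 172). refcount(pp1)=2>1 -> COPY to pp2. 3 ppages; refcounts: pp0:2 pp1:1 pp2:1
Op 4: read(P0, v1) -> 31. No state change.
Op 5: read(P1, v0) -> 20. No state change.

Answer: 3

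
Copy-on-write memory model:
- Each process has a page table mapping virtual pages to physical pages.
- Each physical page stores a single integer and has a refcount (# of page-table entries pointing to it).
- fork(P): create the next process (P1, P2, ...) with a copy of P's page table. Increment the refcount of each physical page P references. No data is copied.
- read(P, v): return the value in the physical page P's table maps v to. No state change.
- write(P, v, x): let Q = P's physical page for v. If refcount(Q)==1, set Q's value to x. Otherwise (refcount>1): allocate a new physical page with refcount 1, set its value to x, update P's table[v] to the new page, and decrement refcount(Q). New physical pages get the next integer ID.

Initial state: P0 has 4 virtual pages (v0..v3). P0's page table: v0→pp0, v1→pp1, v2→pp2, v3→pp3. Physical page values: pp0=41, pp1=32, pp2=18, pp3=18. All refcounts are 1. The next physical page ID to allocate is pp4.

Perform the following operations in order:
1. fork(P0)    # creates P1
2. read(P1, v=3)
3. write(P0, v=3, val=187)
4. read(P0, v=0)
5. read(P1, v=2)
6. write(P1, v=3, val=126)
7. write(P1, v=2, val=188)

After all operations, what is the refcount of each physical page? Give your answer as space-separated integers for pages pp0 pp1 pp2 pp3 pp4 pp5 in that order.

Op 1: fork(P0) -> P1. 4 ppages; refcounts: pp0:2 pp1:2 pp2:2 pp3:2
Op 2: read(P1, v3) -> 18. No state change.
Op 3: write(P0, v3, 187). refcount(pp3)=2>1 -> COPY to pp4. 5 ppages; refcounts: pp0:2 pp1:2 pp2:2 pp3:1 pp4:1
Op 4: read(P0, v0) -> 41. No state change.
Op 5: read(P1, v2) -> 18. No state change.
Op 6: write(P1, v3, 126). refcount(pp3)=1 -> write in place. 5 ppages; refcounts: pp0:2 pp1:2 pp2:2 pp3:1 pp4:1
Op 7: write(P1, v2, 188). refcount(pp2)=2>1 -> COPY to pp5. 6 ppages; refcounts: pp0:2 pp1:2 pp2:1 pp3:1 pp4:1 pp5:1

Answer: 2 2 1 1 1 1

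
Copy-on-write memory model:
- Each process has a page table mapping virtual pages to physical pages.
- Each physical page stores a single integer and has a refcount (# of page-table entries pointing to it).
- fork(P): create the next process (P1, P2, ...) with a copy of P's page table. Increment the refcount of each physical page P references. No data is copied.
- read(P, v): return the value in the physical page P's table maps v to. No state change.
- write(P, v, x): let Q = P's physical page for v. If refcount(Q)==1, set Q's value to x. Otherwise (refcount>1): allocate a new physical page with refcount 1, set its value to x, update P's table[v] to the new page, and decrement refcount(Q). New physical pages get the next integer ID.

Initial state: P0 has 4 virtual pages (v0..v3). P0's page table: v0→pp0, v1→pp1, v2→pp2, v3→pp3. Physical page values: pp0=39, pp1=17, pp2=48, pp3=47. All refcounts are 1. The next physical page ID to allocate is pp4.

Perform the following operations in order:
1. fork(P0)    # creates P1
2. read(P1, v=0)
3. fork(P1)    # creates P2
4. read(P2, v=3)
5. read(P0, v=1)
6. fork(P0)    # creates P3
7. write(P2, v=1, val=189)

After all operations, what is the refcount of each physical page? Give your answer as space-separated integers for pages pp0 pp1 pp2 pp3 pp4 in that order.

Answer: 4 3 4 4 1

Derivation:
Op 1: fork(P0) -> P1. 4 ppages; refcounts: pp0:2 pp1:2 pp2:2 pp3:2
Op 2: read(P1, v0) -> 39. No state change.
Op 3: fork(P1) -> P2. 4 ppages; refcounts: pp0:3 pp1:3 pp2:3 pp3:3
Op 4: read(P2, v3) -> 47. No state change.
Op 5: read(P0, v1) -> 17. No state change.
Op 6: fork(P0) -> P3. 4 ppages; refcounts: pp0:4 pp1:4 pp2:4 pp3:4
Op 7: write(P2, v1, 189). refcount(pp1)=4>1 -> COPY to pp4. 5 ppages; refcounts: pp0:4 pp1:3 pp2:4 pp3:4 pp4:1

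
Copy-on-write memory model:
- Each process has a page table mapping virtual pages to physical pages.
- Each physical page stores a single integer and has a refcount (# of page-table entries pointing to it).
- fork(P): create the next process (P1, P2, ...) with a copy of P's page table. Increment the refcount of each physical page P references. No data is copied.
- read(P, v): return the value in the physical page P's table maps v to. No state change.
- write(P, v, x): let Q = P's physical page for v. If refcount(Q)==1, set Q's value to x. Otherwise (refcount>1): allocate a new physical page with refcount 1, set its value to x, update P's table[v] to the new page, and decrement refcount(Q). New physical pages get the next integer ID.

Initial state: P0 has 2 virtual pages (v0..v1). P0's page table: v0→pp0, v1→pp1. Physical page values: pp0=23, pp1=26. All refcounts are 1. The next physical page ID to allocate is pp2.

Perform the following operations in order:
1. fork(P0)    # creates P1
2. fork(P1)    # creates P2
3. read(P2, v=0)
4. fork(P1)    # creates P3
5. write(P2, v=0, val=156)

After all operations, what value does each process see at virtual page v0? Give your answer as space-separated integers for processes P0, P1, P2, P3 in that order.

Op 1: fork(P0) -> P1. 2 ppages; refcounts: pp0:2 pp1:2
Op 2: fork(P1) -> P2. 2 ppages; refcounts: pp0:3 pp1:3
Op 3: read(P2, v0) -> 23. No state change.
Op 4: fork(P1) -> P3. 2 ppages; refcounts: pp0:4 pp1:4
Op 5: write(P2, v0, 156). refcount(pp0)=4>1 -> COPY to pp2. 3 ppages; refcounts: pp0:3 pp1:4 pp2:1
P0: v0 -> pp0 = 23
P1: v0 -> pp0 = 23
P2: v0 -> pp2 = 156
P3: v0 -> pp0 = 23

Answer: 23 23 156 23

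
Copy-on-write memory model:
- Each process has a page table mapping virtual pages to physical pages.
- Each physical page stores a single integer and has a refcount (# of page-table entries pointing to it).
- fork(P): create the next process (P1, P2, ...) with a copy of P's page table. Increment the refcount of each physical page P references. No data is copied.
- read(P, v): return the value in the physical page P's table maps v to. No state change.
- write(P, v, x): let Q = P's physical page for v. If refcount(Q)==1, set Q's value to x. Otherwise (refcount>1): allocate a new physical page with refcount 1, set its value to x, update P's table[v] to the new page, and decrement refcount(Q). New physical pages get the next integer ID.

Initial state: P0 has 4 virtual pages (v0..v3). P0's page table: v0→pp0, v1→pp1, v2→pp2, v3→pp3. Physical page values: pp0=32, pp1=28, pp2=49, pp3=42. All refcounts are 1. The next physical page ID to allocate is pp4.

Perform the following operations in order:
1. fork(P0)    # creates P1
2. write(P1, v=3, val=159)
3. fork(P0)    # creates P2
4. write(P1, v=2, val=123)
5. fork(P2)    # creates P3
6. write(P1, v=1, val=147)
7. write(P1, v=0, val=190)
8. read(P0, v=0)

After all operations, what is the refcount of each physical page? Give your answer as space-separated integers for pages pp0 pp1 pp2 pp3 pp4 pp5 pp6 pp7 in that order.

Answer: 3 3 3 3 1 1 1 1

Derivation:
Op 1: fork(P0) -> P1. 4 ppages; refcounts: pp0:2 pp1:2 pp2:2 pp3:2
Op 2: write(P1, v3, 159). refcount(pp3)=2>1 -> COPY to pp4. 5 ppages; refcounts: pp0:2 pp1:2 pp2:2 pp3:1 pp4:1
Op 3: fork(P0) -> P2. 5 ppages; refcounts: pp0:3 pp1:3 pp2:3 pp3:2 pp4:1
Op 4: write(P1, v2, 123). refcount(pp2)=3>1 -> COPY to pp5. 6 ppages; refcounts: pp0:3 pp1:3 pp2:2 pp3:2 pp4:1 pp5:1
Op 5: fork(P2) -> P3. 6 ppages; refcounts: pp0:4 pp1:4 pp2:3 pp3:3 pp4:1 pp5:1
Op 6: write(P1, v1, 147). refcount(pp1)=4>1 -> COPY to pp6. 7 ppages; refcounts: pp0:4 pp1:3 pp2:3 pp3:3 pp4:1 pp5:1 pp6:1
Op 7: write(P1, v0, 190). refcount(pp0)=4>1 -> COPY to pp7. 8 ppages; refcounts: pp0:3 pp1:3 pp2:3 pp3:3 pp4:1 pp5:1 pp6:1 pp7:1
Op 8: read(P0, v0) -> 32. No state change.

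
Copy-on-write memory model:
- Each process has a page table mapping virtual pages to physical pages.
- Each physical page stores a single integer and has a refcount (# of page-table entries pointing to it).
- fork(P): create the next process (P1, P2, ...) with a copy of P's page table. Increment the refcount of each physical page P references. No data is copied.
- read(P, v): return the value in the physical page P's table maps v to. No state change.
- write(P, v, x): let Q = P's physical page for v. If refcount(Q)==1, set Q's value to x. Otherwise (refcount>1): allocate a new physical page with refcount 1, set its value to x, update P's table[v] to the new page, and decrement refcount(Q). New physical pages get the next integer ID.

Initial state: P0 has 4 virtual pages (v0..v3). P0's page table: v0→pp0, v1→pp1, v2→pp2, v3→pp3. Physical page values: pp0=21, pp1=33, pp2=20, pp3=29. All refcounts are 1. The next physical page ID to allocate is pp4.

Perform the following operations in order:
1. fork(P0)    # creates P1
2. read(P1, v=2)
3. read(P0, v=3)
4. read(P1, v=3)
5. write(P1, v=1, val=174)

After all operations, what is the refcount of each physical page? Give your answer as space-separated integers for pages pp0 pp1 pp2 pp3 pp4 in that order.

Op 1: fork(P0) -> P1. 4 ppages; refcounts: pp0:2 pp1:2 pp2:2 pp3:2
Op 2: read(P1, v2) -> 20. No state change.
Op 3: read(P0, v3) -> 29. No state change.
Op 4: read(P1, v3) -> 29. No state change.
Op 5: write(P1, v1, 174). refcount(pp1)=2>1 -> COPY to pp4. 5 ppages; refcounts: pp0:2 pp1:1 pp2:2 pp3:2 pp4:1

Answer: 2 1 2 2 1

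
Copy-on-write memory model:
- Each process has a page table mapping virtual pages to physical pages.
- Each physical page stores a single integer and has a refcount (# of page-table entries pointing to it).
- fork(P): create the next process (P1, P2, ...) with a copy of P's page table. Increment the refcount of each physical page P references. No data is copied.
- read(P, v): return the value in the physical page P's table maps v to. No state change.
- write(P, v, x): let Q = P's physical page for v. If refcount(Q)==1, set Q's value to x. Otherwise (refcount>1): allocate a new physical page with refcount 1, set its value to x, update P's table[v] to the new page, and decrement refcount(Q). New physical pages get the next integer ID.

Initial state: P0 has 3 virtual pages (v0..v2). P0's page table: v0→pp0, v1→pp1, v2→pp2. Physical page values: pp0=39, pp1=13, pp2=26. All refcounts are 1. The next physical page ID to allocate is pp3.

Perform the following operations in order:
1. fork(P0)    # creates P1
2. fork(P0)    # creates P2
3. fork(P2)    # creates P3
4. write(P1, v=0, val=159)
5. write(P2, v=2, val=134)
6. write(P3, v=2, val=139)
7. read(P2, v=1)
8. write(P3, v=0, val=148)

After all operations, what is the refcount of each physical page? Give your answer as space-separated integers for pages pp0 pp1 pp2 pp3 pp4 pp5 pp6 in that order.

Answer: 2 4 2 1 1 1 1

Derivation:
Op 1: fork(P0) -> P1. 3 ppages; refcounts: pp0:2 pp1:2 pp2:2
Op 2: fork(P0) -> P2. 3 ppages; refcounts: pp0:3 pp1:3 pp2:3
Op 3: fork(P2) -> P3. 3 ppages; refcounts: pp0:4 pp1:4 pp2:4
Op 4: write(P1, v0, 159). refcount(pp0)=4>1 -> COPY to pp3. 4 ppages; refcounts: pp0:3 pp1:4 pp2:4 pp3:1
Op 5: write(P2, v2, 134). refcount(pp2)=4>1 -> COPY to pp4. 5 ppages; refcounts: pp0:3 pp1:4 pp2:3 pp3:1 pp4:1
Op 6: write(P3, v2, 139). refcount(pp2)=3>1 -> COPY to pp5. 6 ppages; refcounts: pp0:3 pp1:4 pp2:2 pp3:1 pp4:1 pp5:1
Op 7: read(P2, v1) -> 13. No state change.
Op 8: write(P3, v0, 148). refcount(pp0)=3>1 -> COPY to pp6. 7 ppages; refcounts: pp0:2 pp1:4 pp2:2 pp3:1 pp4:1 pp5:1 pp6:1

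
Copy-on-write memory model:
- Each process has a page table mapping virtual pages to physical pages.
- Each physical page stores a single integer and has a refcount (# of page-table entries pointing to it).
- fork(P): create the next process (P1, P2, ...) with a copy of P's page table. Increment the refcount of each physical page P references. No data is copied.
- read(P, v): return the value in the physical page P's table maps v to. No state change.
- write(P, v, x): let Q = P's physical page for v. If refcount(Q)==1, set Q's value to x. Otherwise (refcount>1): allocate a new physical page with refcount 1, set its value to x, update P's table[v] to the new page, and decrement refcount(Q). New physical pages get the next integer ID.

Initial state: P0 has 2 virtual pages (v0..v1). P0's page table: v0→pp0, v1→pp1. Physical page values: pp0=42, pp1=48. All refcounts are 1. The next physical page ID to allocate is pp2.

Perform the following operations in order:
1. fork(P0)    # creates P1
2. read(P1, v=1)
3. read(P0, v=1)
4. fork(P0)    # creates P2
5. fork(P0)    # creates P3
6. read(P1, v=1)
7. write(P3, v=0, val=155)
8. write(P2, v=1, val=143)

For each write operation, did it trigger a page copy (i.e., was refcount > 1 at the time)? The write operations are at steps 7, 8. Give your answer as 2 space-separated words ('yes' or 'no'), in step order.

Op 1: fork(P0) -> P1. 2 ppages; refcounts: pp0:2 pp1:2
Op 2: read(P1, v1) -> 48. No state change.
Op 3: read(P0, v1) -> 48. No state change.
Op 4: fork(P0) -> P2. 2 ppages; refcounts: pp0:3 pp1:3
Op 5: fork(P0) -> P3. 2 ppages; refcounts: pp0:4 pp1:4
Op 6: read(P1, v1) -> 48. No state change.
Op 7: write(P3, v0, 155). refcount(pp0)=4>1 -> COPY to pp2. 3 ppages; refcounts: pp0:3 pp1:4 pp2:1
Op 8: write(P2, v1, 143). refcount(pp1)=4>1 -> COPY to pp3. 4 ppages; refcounts: pp0:3 pp1:3 pp2:1 pp3:1

yes yes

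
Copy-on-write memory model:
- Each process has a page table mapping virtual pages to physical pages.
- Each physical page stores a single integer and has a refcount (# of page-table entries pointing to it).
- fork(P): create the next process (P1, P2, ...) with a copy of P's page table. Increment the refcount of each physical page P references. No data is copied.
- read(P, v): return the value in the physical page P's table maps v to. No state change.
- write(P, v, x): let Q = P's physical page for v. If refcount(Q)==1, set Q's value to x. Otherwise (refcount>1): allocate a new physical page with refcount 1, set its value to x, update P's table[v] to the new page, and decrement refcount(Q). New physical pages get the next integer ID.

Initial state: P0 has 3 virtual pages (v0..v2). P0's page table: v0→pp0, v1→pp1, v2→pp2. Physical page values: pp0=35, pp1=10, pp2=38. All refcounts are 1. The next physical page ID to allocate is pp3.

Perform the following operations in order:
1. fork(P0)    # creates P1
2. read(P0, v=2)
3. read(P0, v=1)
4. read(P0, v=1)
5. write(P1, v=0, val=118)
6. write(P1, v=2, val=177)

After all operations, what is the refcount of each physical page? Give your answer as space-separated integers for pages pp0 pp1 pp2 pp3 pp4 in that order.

Answer: 1 2 1 1 1

Derivation:
Op 1: fork(P0) -> P1. 3 ppages; refcounts: pp0:2 pp1:2 pp2:2
Op 2: read(P0, v2) -> 38. No state change.
Op 3: read(P0, v1) -> 10. No state change.
Op 4: read(P0, v1) -> 10. No state change.
Op 5: write(P1, v0, 118). refcount(pp0)=2>1 -> COPY to pp3. 4 ppages; refcounts: pp0:1 pp1:2 pp2:2 pp3:1
Op 6: write(P1, v2, 177). refcount(pp2)=2>1 -> COPY to pp4. 5 ppages; refcounts: pp0:1 pp1:2 pp2:1 pp3:1 pp4:1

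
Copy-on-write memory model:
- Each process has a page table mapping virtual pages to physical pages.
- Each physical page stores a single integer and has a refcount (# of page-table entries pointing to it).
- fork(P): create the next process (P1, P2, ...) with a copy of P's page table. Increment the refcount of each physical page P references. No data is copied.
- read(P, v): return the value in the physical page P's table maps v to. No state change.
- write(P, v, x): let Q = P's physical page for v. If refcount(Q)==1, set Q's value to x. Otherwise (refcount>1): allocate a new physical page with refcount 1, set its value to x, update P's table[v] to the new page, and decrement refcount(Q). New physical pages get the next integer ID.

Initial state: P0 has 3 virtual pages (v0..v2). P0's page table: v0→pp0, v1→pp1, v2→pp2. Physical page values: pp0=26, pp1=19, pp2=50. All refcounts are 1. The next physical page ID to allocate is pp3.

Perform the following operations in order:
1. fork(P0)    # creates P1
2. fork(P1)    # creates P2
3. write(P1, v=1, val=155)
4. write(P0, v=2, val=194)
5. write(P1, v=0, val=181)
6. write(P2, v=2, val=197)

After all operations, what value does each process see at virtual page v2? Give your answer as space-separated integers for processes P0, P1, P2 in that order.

Op 1: fork(P0) -> P1. 3 ppages; refcounts: pp0:2 pp1:2 pp2:2
Op 2: fork(P1) -> P2. 3 ppages; refcounts: pp0:3 pp1:3 pp2:3
Op 3: write(P1, v1, 155). refcount(pp1)=3>1 -> COPY to pp3. 4 ppages; refcounts: pp0:3 pp1:2 pp2:3 pp3:1
Op 4: write(P0, v2, 194). refcount(pp2)=3>1 -> COPY to pp4. 5 ppages; refcounts: pp0:3 pp1:2 pp2:2 pp3:1 pp4:1
Op 5: write(P1, v0, 181). refcount(pp0)=3>1 -> COPY to pp5. 6 ppages; refcounts: pp0:2 pp1:2 pp2:2 pp3:1 pp4:1 pp5:1
Op 6: write(P2, v2, 197). refcount(pp2)=2>1 -> COPY to pp6. 7 ppages; refcounts: pp0:2 pp1:2 pp2:1 pp3:1 pp4:1 pp5:1 pp6:1
P0: v2 -> pp4 = 194
P1: v2 -> pp2 = 50
P2: v2 -> pp6 = 197

Answer: 194 50 197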